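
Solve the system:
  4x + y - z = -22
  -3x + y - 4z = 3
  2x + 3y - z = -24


Using Cramer's rule. Expand each determinant along the first row.
D  = 4*[1*(-1) - (-4)*3] - 1*[(-3)*(-1) - (-4)*2] + (-1)*[(-3)*3 - 1*2]
  = 4*(11) - 1*(11) + (-1)*(-11) = 44
Dx = (-22)*[1*(-1) - (-4)*3] - 1*[3*(-1) - (-4)*(-24)] + (-1)*[3*3 - 1*(-24)]
  = (-22)*(11) - 1*(-99) + (-1)*(33) = -176
Dy = 4*[3*(-1) - (-4)*(-24)] - (-22)*[(-3)*(-1) - (-4)*2] + (-1)*[(-3)*(-24) - 3*2]
  = 4*(-99) - (-22)*(11) + (-1)*(66) = -220
Dz = 4*[1*(-24) - 3*3] - 1*[(-3)*(-24) - 3*2] + (-22)*[(-3)*3 - 1*2]
  = 4*(-33) - 1*(66) + (-22)*(-11) = 44
x = Dx/D = -176/44 = -4, y = Dy/D = -220/44 = -5, z = Dz/D = 44/44 = 1
Check eq1: (4)(-4) + (1)(-5) + (-1)(1) = -22 = -22 ✓
Check eq2: (-3)(-4) + (1)(-5) + (-4)(1) = 3 = 3 ✓
Check eq3: (2)(-4) + (3)(-5) + (-1)(1) = -24 = -24 ✓

x = -4, y = -5, z = 1


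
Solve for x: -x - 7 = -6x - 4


Starting with: -x - 7 = -6x - 4
Move all x terms to left: (-1 + 6)x = -4 + 7
Simplify: 5x = 3
Divide both sides by 5: x = 3/5

x = 3/5


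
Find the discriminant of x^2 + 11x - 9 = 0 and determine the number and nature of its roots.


For ax^2 + bx + c = 0, discriminant D = b^2 - 4ac
Here a = 1, b = 11, c = -9
D = (11)^2 - 4(1)(-9) = 121 + 36 = 157

D = 157 > 0 but not a perfect square
The equation has 2 distinct real irrational roots.

Discriminant = 157, 2 distinct real irrational roots


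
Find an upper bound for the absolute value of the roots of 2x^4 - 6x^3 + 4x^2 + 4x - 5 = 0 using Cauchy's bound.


Cauchy's bound: all roots r satisfy |r| <= 1 + max(|a_i/a_n|) for i = 0,...,n-1
where a_n is the leading coefficient.

Coefficients: [2, -6, 4, 4, -5]
Leading coefficient a_n = 2
Ratios |a_i/a_n|: 3, 2, 2, 5/2
Maximum ratio: 3
Cauchy's bound: |r| <= 1 + 3 = 4

Upper bound = 4


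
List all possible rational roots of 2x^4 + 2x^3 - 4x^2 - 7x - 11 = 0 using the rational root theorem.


Rational root theorem: possible roots are ±p/q where:
  p divides the constant term (-11): p ∈ {1, 11}
  q divides the leading coefficient (2): q ∈ {1, 2}

All possible rational roots: -11, -11/2, -1, -1/2, 1/2, 1, 11/2, 11

-11, -11/2, -1, -1/2, 1/2, 1, 11/2, 11


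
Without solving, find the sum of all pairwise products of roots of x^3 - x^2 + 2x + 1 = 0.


By Vieta's formulas for x^3 + bx^2 + cx + d = 0:
  r1 + r2 + r3 = -b/a = 1
  r1*r2 + r1*r3 + r2*r3 = c/a = 2
  r1*r2*r3 = -d/a = -1


Sum of pairwise products = 2


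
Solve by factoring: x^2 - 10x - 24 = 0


We need two numbers that multiply to -24 and add to -10.
Those numbers are -12 and 2 (since (-12) * 2 = -24 and (-12) + 2 = -10).
So x^2 - 10x - 24 = (x - 12)(x + 2) = 0
Setting each factor to zero: x = 12 or x = -2

x = -2, x = 12


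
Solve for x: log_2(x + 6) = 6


Convert to exponential form: x + 6 = 2^6 = 64
x = 64 - 6 = 58
Check: log_2(58 + 6) = log_2(64) = log_2(64) = 6 ✓

x = 58


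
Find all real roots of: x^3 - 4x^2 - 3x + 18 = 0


Let p(x) = x^3 - 4x^2 - 3x + 18. By the rational root theorem (leading coefficient 1), any rational root is an integer divisor of 18: try ±1, ±2, ... in turn.
Test x = 1: value = 12 ≠ 0.
Test x = -1: value = 16 ≠ 0.
Test x = 2: value = 4 ≠ 0.
Test x = -2: value = 0 ✓, so (x + 2) is a factor.
Synthetic division by (x + 2): bring down 1; 1(-2) - 4 = -6; (-6)(-2) - 3 = 9; 9(-2) + 18 = 0 → quotient x^2 - 6x + 9, remainder 0.
Solve the quadratic x^2 - 6x + 9 = 0: discriminant = (-6)^2 - 4(1)(9) = 36 - 36 = 0.
Discriminant = 0, so a double root: x = 6/2 = 3.

x = -2, x = 3 (multiplicity 2)


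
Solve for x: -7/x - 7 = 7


Subtract -7 from both sides: -7/x = 14
Multiply both sides by x: -7 = 14 * x
Divide by 14: x = -1/2

x = -1/2


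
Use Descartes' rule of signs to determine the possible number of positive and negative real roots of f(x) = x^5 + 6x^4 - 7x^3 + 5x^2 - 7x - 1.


Descartes' rule of signs:

For positive roots, count sign changes in f(x) = x^5 + 6x^4 - 7x^3 + 5x^2 - 7x - 1:
Signs of coefficients: +, +, -, +, -, -
Number of sign changes: 3
Possible positive real roots: 3, 1

For negative roots, examine f(-x) = -x^5 + 6x^4 + 7x^3 + 5x^2 + 7x - 1:
Signs of coefficients: -, +, +, +, +, -
Number of sign changes: 2
Possible negative real roots: 2, 0

Positive roots: 3 or 1; Negative roots: 2 or 0


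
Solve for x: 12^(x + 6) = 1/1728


Express both sides with the same base.
1/1728 = 12^(-3)
Since the bases match, equate exponents: x + 6 = -3
So x = -3 - (6) = -9

x = -9


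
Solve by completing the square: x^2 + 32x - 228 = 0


Start: x^2 + 32x - 228 = 0
Move constant: x^2 + 32x = 228
Half of 32 is 16, squared is 256
Add 256 to both sides: x^2 + 32x + 256 = 484
(x + 16)^2 = 484
x + 16 = ±22
x = -16 + 22 = 6 or x = -16 - 22 = -38

x = -38, x = 6


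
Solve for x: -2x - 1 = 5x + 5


Starting with: -2x - 1 = 5x + 5
Move all x terms to left: (-2 - 5)x = 5 + 1
Simplify: -7x = 6
Divide both sides by -7: x = -6/7

x = -6/7


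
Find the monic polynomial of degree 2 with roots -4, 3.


A monic polynomial with roots -4, 3 is:
p(x) = (x + 4)(x - 3)
After multiplying by (x + 4): x + 4
After multiplying by (x - 3): x^2 + x - 12

x^2 + x - 12


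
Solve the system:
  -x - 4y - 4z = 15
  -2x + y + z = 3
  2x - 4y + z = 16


Using Cramer's rule. Expand each determinant along the first row.
D  = (-1)*[1*1 - 1*(-4)] - (-4)*[(-2)*1 - 1*2] + (-4)*[(-2)*(-4) - 1*2]
  = (-1)*(5) - (-4)*(-4) + (-4)*(6) = -45
Dx = 15*[1*1 - 1*(-4)] - (-4)*[3*1 - 1*16] + (-4)*[3*(-4) - 1*16]
  = 15*(5) - (-4)*(-13) + (-4)*(-28) = 135
Dy = (-1)*[3*1 - 1*16] - 15*[(-2)*1 - 1*2] + (-4)*[(-2)*16 - 3*2]
  = (-1)*(-13) - 15*(-4) + (-4)*(-38) = 225
Dz = (-1)*[1*16 - 3*(-4)] - (-4)*[(-2)*16 - 3*2] + 15*[(-2)*(-4) - 1*2]
  = (-1)*(28) - (-4)*(-38) + 15*(6) = -90
x = Dx/D = 135/-45 = -3, y = Dy/D = 225/-45 = -5, z = Dz/D = -90/-45 = 2
Check eq1: (-1)(-3) + (-4)(-5) + (-4)(2) = 15 = 15 ✓
Check eq2: (-2)(-3) + (1)(-5) + (1)(2) = 3 = 3 ✓
Check eq3: (2)(-3) + (-4)(-5) + (1)(2) = 16 = 16 ✓

x = -3, y = -5, z = 2


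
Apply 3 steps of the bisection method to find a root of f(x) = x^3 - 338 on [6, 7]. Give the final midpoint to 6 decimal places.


f(x) = x^3 - 338
f(6) = -122 < 0
f(7) = 5 > 0

Step 1: midpoint = (6.000000 + 7.000000)/2 = 6.500000
  f(6.500000) = -63.375000
  f(mid) < 0, so root is in [6.500000, 7.000000]

Step 2: midpoint = (6.500000 + 7.000000)/2 = 6.750000
  f(6.750000) = -30.453125
  f(mid) < 0, so root is in [6.750000, 7.000000]

Step 3: midpoint = (6.750000 + 7.000000)/2 = 6.875000
  f(6.875000) = -13.048828
  f(mid) < 0, so root is in [6.875000, 7.000000]

midpoint = 6.875000


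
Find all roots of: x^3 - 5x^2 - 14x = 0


The constant term is 0, so x = 0 is a root. Factor out x:
  x^2 - 5x - 14 = 0
Solve the quadratic x^2 - 5x - 14 = 0: discriminant = (-5)^2 - 4(1)(-14) = 25 + 56 = 81.
sqrt(81) = 9, so x = (5 ± 9)/2: x = 7 or x = -2.
Collecting all roots found:

x = -2, x = 0, x = 7


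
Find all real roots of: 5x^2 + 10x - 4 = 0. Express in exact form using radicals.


Using the quadratic formula: x = (-b ± sqrt(b^2 - 4ac)) / (2a)
Here a = 5, b = 10, c = -4
Discriminant = b^2 - 4ac = 10^2 - 4(5)(-4) = 100 + 80 = 180
Since discriminant = 180 > 0, there are two real roots.
x = (-10 ± 6*sqrt(5)) / 10
Simplifying: x = (-5 ± 3*sqrt(5)) / 5
Numerically: x ≈ 0.3416 or x ≈ -2.3416

x = (-5 + 3*sqrt(5)) / 5 or x = (-5 - 3*sqrt(5)) / 5


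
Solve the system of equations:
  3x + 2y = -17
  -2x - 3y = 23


Using Cramer's rule:
Determinant D = (3)(-3) - (-2)(2) = -9 + 4 = -5
Dx = (-17)(-3) - (23)(2) = 51 - 46 = 5
Dy = (3)(23) - (-2)(-17) = 69 - 34 = 35
x = Dx/D = 5/-5 = -1
y = Dy/D = 35/-5 = -7

x = -1, y = -7


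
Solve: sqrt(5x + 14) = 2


Square both sides: 5x + 14 = 2^2 = 4
5x = 4 - 14 = -10
x = -2
Check: sqrt(5*(-2) + 14) = sqrt(4) = 2 ✓

x = -2


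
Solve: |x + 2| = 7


An absolute value equation |expr| = 7 gives two cases:
Case 1: x + 2 = 7
  x = 5, so x = 5
Case 2: x + 2 = -7
  x = -9, so x = -9

x = -9, x = 5


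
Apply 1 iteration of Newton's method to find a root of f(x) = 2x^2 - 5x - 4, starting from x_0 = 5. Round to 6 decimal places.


Newton's method: x_(n+1) = x_n - f(x_n)/f'(x_n)
f(x) = 2x^2 - 5x - 4
f'(x) = 4x - 5

Iteration 1:
  f(5.000000) = 21.000000
  f'(5.000000) = 15.000000
  x_1 = 5.000000 - (21.000000)/(15.000000) = 3.600000

x_1 = 3.600000


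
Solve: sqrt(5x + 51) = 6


Square both sides: 5x + 51 = 6^2 = 36
5x = 36 - 51 = -15
x = -3
Check: sqrt(5*(-3) + 51) = sqrt(36) = 6 ✓

x = -3


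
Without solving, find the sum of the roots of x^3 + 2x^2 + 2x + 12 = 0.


By Vieta's formulas for x^3 + bx^2 + cx + d = 0:
  r1 + r2 + r3 = -b/a = -2
  r1*r2 + r1*r3 + r2*r3 = c/a = 2
  r1*r2*r3 = -d/a = -12


Sum = -2


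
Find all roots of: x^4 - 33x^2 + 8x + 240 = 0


Let p(x) = x^4 - 33x^2 + 8x + 240. By the rational root theorem (leading coefficient 1), any rational root is an integer divisor of 240: try ±1, ±2, ... in turn.
Test x = 1: value = 216 ≠ 0.
Test x = -1: value = 200 ≠ 0.
Test x = 2: value = 140 ≠ 0.
Test x = -2: value = 108 ≠ 0.
Test x = 3: value = 48 ≠ 0.
Test x = -3: value = 0 ✓, so (x + 3) is a factor.
Synthetic division by (x + 3): bring down 1; 1(-3) + 0 = -3; (-3)(-3) - 33 = -24; (-24)(-3) + 8 = 80; 80(-3) + 240 = 0 → quotient x^3 - 3x^2 - 24x + 80, remainder 0.
Continue with the quotient x^3 - 3x^2 - 24x + 80 (candidates must divide 80).
Test x = 4: value = 0 ✓, so (x - 4) is a factor.
Synthetic division by (x - 4): bring down 1; 1(4) - 3 = 1; 1(4) - 24 = -20; (-20)(4) + 80 = 0 → quotient x^2 + x - 20, remainder 0.
Solve the quadratic x^2 + x - 20 = 0: discriminant = 1^2 - 4(1)(-20) = 1 + 80 = 81.
sqrt(81) = 9, so x = (-1 ± 9)/2: x = 4 or x = -5.
Collecting all roots found:

x = -5, x = -3, x = 4 (multiplicity 2)


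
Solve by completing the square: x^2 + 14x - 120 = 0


Start: x^2 + 14x - 120 = 0
Move constant: x^2 + 14x = 120
Half of 14 is 7, squared is 49
Add 49 to both sides: x^2 + 14x + 49 = 169
(x + 7)^2 = 169
x + 7 = ±13
x = -7 + 13 = 6 or x = -7 - 13 = -20

x = -20, x = 6


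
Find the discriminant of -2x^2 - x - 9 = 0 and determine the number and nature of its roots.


For ax^2 + bx + c = 0, discriminant D = b^2 - 4ac
Here a = -2, b = -1, c = -9
D = (-1)^2 - 4(-2)(-9) = 1 - 72 = -71

D = -71 < 0
The equation has no real roots (2 complex conjugate roots).

Discriminant = -71, no real roots (2 complex conjugate roots)


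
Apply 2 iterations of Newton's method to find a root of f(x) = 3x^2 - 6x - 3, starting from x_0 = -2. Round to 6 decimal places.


Newton's method: x_(n+1) = x_n - f(x_n)/f'(x_n)
f(x) = 3x^2 - 6x - 3
f'(x) = 6x - 6

Iteration 1:
  f(-2.000000) = 21.000000
  f'(-2.000000) = -18.000000
  x_1 = -2.000000 - (21.000000)/(-18.000000) = -0.833333

Iteration 2:
  f(-0.833333) = 4.083333
  f'(-0.833333) = -11.000000
  x_2 = -0.833333 - (4.083333)/(-11.000000) = -0.462121

x_2 = -0.462121


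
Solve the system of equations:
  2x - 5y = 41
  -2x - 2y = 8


Using Cramer's rule:
Determinant D = (2)(-2) - (-2)(-5) = -4 - 10 = -14
Dx = (41)(-2) - (8)(-5) = -82 + 40 = -42
Dy = (2)(8) - (-2)(41) = 16 + 82 = 98
x = Dx/D = -42/-14 = 3
y = Dy/D = 98/-14 = -7

x = 3, y = -7


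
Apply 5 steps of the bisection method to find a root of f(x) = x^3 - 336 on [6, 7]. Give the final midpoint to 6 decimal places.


f(x) = x^3 - 336
f(6) = -120 < 0
f(7) = 7 > 0

Step 1: midpoint = (6.000000 + 7.000000)/2 = 6.500000
  f(6.500000) = -61.375000
  f(mid) < 0, so root is in [6.500000, 7.000000]

Step 2: midpoint = (6.500000 + 7.000000)/2 = 6.750000
  f(6.750000) = -28.453125
  f(mid) < 0, so root is in [6.750000, 7.000000]

Step 3: midpoint = (6.750000 + 7.000000)/2 = 6.875000
  f(6.875000) = -11.048828
  f(mid) < 0, so root is in [6.875000, 7.000000]

Step 4: midpoint = (6.875000 + 7.000000)/2 = 6.937500
  f(6.937500) = -2.105713
  f(mid) < 0, so root is in [6.937500, 7.000000]

Step 5: midpoint = (6.937500 + 7.000000)/2 = 6.968750
  f(6.968750) = 2.426727
  f(mid) > 0, so root is in [6.937500, 6.968750]

midpoint = 6.968750


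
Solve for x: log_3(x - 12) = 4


Convert to exponential form: x - 12 = 3^4 = 81
x = 81 + 12 = 93
Check: log_3(93 - 12) = log_3(81) = log_3(81) = 4 ✓

x = 93


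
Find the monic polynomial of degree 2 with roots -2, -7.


A monic polynomial with roots -2, -7 is:
p(x) = (x + 2)(x + 7)
After multiplying by (x + 2): x + 2
After multiplying by (x + 7): x^2 + 9x + 14

x^2 + 9x + 14


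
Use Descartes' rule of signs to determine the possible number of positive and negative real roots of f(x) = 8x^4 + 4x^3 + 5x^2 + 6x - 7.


Descartes' rule of signs:

For positive roots, count sign changes in f(x) = 8x^4 + 4x^3 + 5x^2 + 6x - 7:
Signs of coefficients: +, +, +, +, -
Number of sign changes: 1
Possible positive real roots: 1

For negative roots, examine f(-x) = 8x^4 - 4x^3 + 5x^2 - 6x - 7:
Signs of coefficients: +, -, +, -, -
Number of sign changes: 3
Possible negative real roots: 3, 1

Positive roots: 1; Negative roots: 3 or 1


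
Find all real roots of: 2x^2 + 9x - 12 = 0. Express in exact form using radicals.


Using the quadratic formula: x = (-b ± sqrt(b^2 - 4ac)) / (2a)
Here a = 2, b = 9, c = -12
Discriminant = b^2 - 4ac = 9^2 - 4(2)(-12) = 81 + 96 = 177
Since discriminant = 177 > 0, there are two real roots.
x = (-9 ± sqrt(177)) / 4
Numerically: x ≈ 1.0760 or x ≈ -5.5760

x = (-9 + sqrt(177)) / 4 or x = (-9 - sqrt(177)) / 4


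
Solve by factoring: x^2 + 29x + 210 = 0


We need two numbers that multiply to 210 and add to 29.
Those numbers are 14 and 15 (since 14 * 15 = 210 and 14 + 15 = 29).
So x^2 + 29x + 210 = (x + 14)(x + 15) = 0
Setting each factor to zero: x = -14 or x = -15

x = -15, x = -14


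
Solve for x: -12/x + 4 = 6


Subtract 4 from both sides: -12/x = 2
Multiply both sides by x: -12 = 2 * x
Divide by 2: x = -6

x = -6


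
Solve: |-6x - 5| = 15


An absolute value equation |expr| = 15 gives two cases:
Case 1: -6x - 5 = 15
  -6x = 20, so x = -10/3
Case 2: -6x - 5 = -15
  -6x = -10, so x = 5/3

x = -10/3, x = 5/3


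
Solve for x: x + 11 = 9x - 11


Starting with: x + 11 = 9x - 11
Move all x terms to left: (1 - 9)x = -11 - 11
Simplify: -8x = -22
Divide both sides by -8: x = 11/4

x = 11/4


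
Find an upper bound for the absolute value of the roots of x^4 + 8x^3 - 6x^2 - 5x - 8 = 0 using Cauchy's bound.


Cauchy's bound: all roots r satisfy |r| <= 1 + max(|a_i/a_n|) for i = 0,...,n-1
where a_n is the leading coefficient.

Coefficients: [1, 8, -6, -5, -8]
Leading coefficient a_n = 1
Ratios |a_i/a_n|: 8, 6, 5, 8
Maximum ratio: 8
Cauchy's bound: |r| <= 1 + 8 = 9

Upper bound = 9


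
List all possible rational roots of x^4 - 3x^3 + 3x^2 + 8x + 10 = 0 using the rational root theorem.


Rational root theorem: possible roots are ±p/q where:
  p divides the constant term (10): p ∈ {1, 2, 5, 10}
  q divides the leading coefficient (1): q ∈ {1}

All possible rational roots: -10, -5, -2, -1, 1, 2, 5, 10

-10, -5, -2, -1, 1, 2, 5, 10


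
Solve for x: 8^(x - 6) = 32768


Express both sides with the same base.
32768 = 8^5
Since the bases match, equate exponents: x - 6 = 5
So x = 5 - (-6) = 11

x = 11


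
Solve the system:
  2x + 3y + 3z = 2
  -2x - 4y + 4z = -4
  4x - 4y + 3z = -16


Using Cramer's rule. Expand each determinant along the first row.
D  = 2*[(-4)*3 - 4*(-4)] - 3*[(-2)*3 - 4*4] + 3*[(-2)*(-4) - (-4)*4]
  = 2*(4) - 3*(-22) + 3*(24) = 146
Dx = 2*[(-4)*3 - 4*(-4)] - 3*[(-4)*3 - 4*(-16)] + 3*[(-4)*(-4) - (-4)*(-16)]
  = 2*(4) - 3*(52) + 3*(-48) = -292
Dy = 2*[(-4)*3 - 4*(-16)] - 2*[(-2)*3 - 4*4] + 3*[(-2)*(-16) - (-4)*4]
  = 2*(52) - 2*(-22) + 3*(48) = 292
Dz = 2*[(-4)*(-16) - (-4)*(-4)] - 3*[(-2)*(-16) - (-4)*4] + 2*[(-2)*(-4) - (-4)*4]
  = 2*(48) - 3*(48) + 2*(24) = 0
x = Dx/D = -292/146 = -2, y = Dy/D = 292/146 = 2, z = Dz/D = 0/146 = 0
Check eq1: (2)(-2) + (3)(2) + (3)(0) = 2 = 2 ✓
Check eq2: (-2)(-2) + (-4)(2) + (4)(0) = -4 = -4 ✓
Check eq3: (4)(-2) + (-4)(2) + (3)(0) = -16 = -16 ✓

x = -2, y = 2, z = 0


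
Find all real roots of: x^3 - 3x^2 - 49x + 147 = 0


Let p(x) = x^3 - 3x^2 - 49x + 147. By the rational root theorem (leading coefficient 1), any rational root is an integer divisor of 147: try ±1, ±2, ... in turn.
Test x = 1: value = 96 ≠ 0.
Test x = -1: value = 192 ≠ 0.
Test x = 3: value = 0 ✓, so (x - 3) is a factor.
Synthetic division by (x - 3): bring down 1; 1(3) - 3 = 0; 0(3) - 49 = -49; (-49)(3) + 147 = 0 → quotient x^2 - 49, remainder 0.
Solve the quadratic x^2 - 49 = 0: discriminant = 0^2 - 4(1)(-49) = 0 + 196 = 196.
sqrt(196) = 14, so x = (0 ± 14)/2: x = 7 or x = -7.

x = -7, x = 3, x = 7


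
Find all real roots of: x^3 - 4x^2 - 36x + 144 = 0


Let p(x) = x^3 - 4x^2 - 36x + 144. By the rational root theorem (leading coefficient 1), any rational root is an integer divisor of 144: try ±1, ±2, ... in turn.
Test x = 1: value = 105 ≠ 0.
Test x = -1: value = 175 ≠ 0.
Test x = 2: value = 64 ≠ 0.
Test x = -2: value = 192 ≠ 0.
Test x = 3: value = 27 ≠ 0.
Test x = -3: value = 189 ≠ 0.
Test x = 4: value = 0 ✓, so (x - 4) is a factor.
Synthetic division by (x - 4): bring down 1; 1(4) - 4 = 0; 0(4) - 36 = -36; (-36)(4) + 144 = 0 → quotient x^2 - 36, remainder 0.
Solve the quadratic x^2 - 36 = 0: discriminant = 0^2 - 4(1)(-36) = 0 + 144 = 144.
sqrt(144) = 12, so x = (0 ± 12)/2: x = 6 or x = -6.

x = -6, x = 4, x = 6


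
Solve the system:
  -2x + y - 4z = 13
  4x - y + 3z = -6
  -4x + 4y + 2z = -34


Using Cramer's rule. Expand each determinant along the first row.
D  = (-2)*[(-1)*2 - 3*4] - 1*[4*2 - 3*(-4)] + (-4)*[4*4 - (-1)*(-4)]
  = (-2)*(-14) - 1*(20) + (-4)*(12) = -40
Dx = 13*[(-1)*2 - 3*4] - 1*[(-6)*2 - 3*(-34)] + (-4)*[(-6)*4 - (-1)*(-34)]
  = 13*(-14) - 1*(90) + (-4)*(-58) = -40
Dy = (-2)*[(-6)*2 - 3*(-34)] - 13*[4*2 - 3*(-4)] + (-4)*[4*(-34) - (-6)*(-4)]
  = (-2)*(90) - 13*(20) + (-4)*(-160) = 200
Dz = (-2)*[(-1)*(-34) - (-6)*4] - 1*[4*(-34) - (-6)*(-4)] + 13*[4*4 - (-1)*(-4)]
  = (-2)*(58) - 1*(-160) + 13*(12) = 200
x = Dx/D = -40/-40 = 1, y = Dy/D = 200/-40 = -5, z = Dz/D = 200/-40 = -5
Check eq1: (-2)(1) + (1)(-5) + (-4)(-5) = 13 = 13 ✓
Check eq2: (4)(1) + (-1)(-5) + (3)(-5) = -6 = -6 ✓
Check eq3: (-4)(1) + (4)(-5) + (2)(-5) = -34 = -34 ✓

x = 1, y = -5, z = -5


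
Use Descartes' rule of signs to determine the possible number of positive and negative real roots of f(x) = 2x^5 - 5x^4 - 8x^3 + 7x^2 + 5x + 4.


Descartes' rule of signs:

For positive roots, count sign changes in f(x) = 2x^5 - 5x^4 - 8x^3 + 7x^2 + 5x + 4:
Signs of coefficients: +, -, -, +, +, +
Number of sign changes: 2
Possible positive real roots: 2, 0

For negative roots, examine f(-x) = -2x^5 - 5x^4 + 8x^3 + 7x^2 - 5x + 4:
Signs of coefficients: -, -, +, +, -, +
Number of sign changes: 3
Possible negative real roots: 3, 1

Positive roots: 2 or 0; Negative roots: 3 or 1


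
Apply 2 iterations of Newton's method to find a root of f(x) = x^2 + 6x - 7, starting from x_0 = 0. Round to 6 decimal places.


Newton's method: x_(n+1) = x_n - f(x_n)/f'(x_n)
f(x) = x^2 + 6x - 7
f'(x) = 2x + 6

Iteration 1:
  f(0.000000) = -7.000000
  f'(0.000000) = 6.000000
  x_1 = 0.000000 - (-7.000000)/(6.000000) = 1.166667

Iteration 2:
  f(1.166667) = 1.361111
  f'(1.166667) = 8.333333
  x_2 = 1.166667 - (1.361111)/(8.333333) = 1.003333

x_2 = 1.003333


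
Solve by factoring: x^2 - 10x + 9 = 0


We need two numbers that multiply to 9 and add to -10.
Those numbers are -9 and -1 (since (-9) * (-1) = 9 and (-9) + (-1) = -10).
So x^2 - 10x + 9 = (x - 9)(x - 1) = 0
Setting each factor to zero: x = 9 or x = 1

x = 1, x = 9


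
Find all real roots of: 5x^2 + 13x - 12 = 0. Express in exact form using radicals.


Using the quadratic formula: x = (-b ± sqrt(b^2 - 4ac)) / (2a)
Here a = 5, b = 13, c = -12
Discriminant = b^2 - 4ac = 13^2 - 4(5)(-12) = 169 + 240 = 409
Since discriminant = 409 > 0, there are two real roots.
x = (-13 ± sqrt(409)) / 10
Numerically: x ≈ 0.7224 or x ≈ -3.3224

x = (-13 + sqrt(409)) / 10 or x = (-13 - sqrt(409)) / 10


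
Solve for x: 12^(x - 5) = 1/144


Express both sides with the same base.
1/144 = 12^(-2)
Since the bases match, equate exponents: x - 5 = -2
So x = -2 - (-5) = 3

x = 3


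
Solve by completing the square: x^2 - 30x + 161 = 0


Start: x^2 - 30x + 161 = 0
Move constant: x^2 - 30x = -161
Half of -30 is -15, squared is 225
Add 225 to both sides: x^2 - 30x + 225 = 64
(x - 15)^2 = 64
x - 15 = ±8
x = 15 + 8 = 23 or x = 15 - 8 = 7

x = 7, x = 23


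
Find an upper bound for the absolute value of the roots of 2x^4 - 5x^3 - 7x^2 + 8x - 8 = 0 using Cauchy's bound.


Cauchy's bound: all roots r satisfy |r| <= 1 + max(|a_i/a_n|) for i = 0,...,n-1
where a_n is the leading coefficient.

Coefficients: [2, -5, -7, 8, -8]
Leading coefficient a_n = 2
Ratios |a_i/a_n|: 5/2, 7/2, 4, 4
Maximum ratio: 4
Cauchy's bound: |r| <= 1 + 4 = 5

Upper bound = 5


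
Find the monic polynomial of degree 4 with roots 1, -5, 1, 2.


A monic polynomial with roots 1, -5, 1, 2 is:
p(x) = (x - 1)(x + 5)(x - 1)(x - 2)
After multiplying by (x - 1): x - 1
After multiplying by (x + 5): x^2 + 4x - 5
After multiplying by (x - 1): x^3 + 3x^2 - 9x + 5
After multiplying by (x - 2): x^4 + x^3 - 15x^2 + 23x - 10

x^4 + x^3 - 15x^2 + 23x - 10


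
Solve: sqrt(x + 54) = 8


Square both sides: x + 54 = 8^2 = 64
x = 64 - 54 = 10
x = 10
Check: sqrt(1*10 + 54) = sqrt(64) = 8 ✓

x = 10


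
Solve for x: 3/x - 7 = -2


Subtract -7 from both sides: 3/x = 5
Multiply both sides by x: 3 = 5 * x
Divide by 5: x = 3/5

x = 3/5


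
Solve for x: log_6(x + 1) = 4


Convert to exponential form: x + 1 = 6^4 = 1296
x = 1296 - 1 = 1295
Check: log_6(1295 + 1) = log_6(1296) = log_6(1296) = 4 ✓

x = 1295


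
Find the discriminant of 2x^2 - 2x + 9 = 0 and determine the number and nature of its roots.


For ax^2 + bx + c = 0, discriminant D = b^2 - 4ac
Here a = 2, b = -2, c = 9
D = (-2)^2 - 4(2)(9) = 4 - 72 = -68

D = -68 < 0
The equation has no real roots (2 complex conjugate roots).

Discriminant = -68, no real roots (2 complex conjugate roots)


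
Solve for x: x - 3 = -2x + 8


Starting with: x - 3 = -2x + 8
Move all x terms to left: (1 + 2)x = 8 + 3
Simplify: 3x = 11
Divide both sides by 3: x = 11/3

x = 11/3


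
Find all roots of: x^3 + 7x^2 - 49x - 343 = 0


Let p(x) = x^3 + 7x^2 - 49x - 343. By the rational root theorem (leading coefficient 1), any rational root is an integer divisor of 343: try ±1, ±2, ... in turn.
Test x = 1: value = -384 ≠ 0.
Test x = -1: value = -288 ≠ 0.
Test x = 7: value = 0 ✓, so (x - 7) is a factor.
Synthetic division by (x - 7): bring down 1; 1(7) + 7 = 14; 14(7) - 49 = 49; 49(7) - 343 = 0 → quotient x^2 + 14x + 49, remainder 0.
Solve the quadratic x^2 + 14x + 49 = 0: discriminant = 14^2 - 4(1)(49) = 196 - 196 = 0.
Discriminant = 0, so a double root: x = -14/2 = -7.
Collecting all roots found:

x = -7 (multiplicity 2), x = 7


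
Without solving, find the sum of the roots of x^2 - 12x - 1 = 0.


By Vieta's formulas for ax^2 + bx + c = 0:
  Sum of roots = -b/a
  Product of roots = c/a

Here a = 1, b = -12, c = -1
Sum = -(-12)/1 = 12
Product = -1/1 = -1

Sum = 12


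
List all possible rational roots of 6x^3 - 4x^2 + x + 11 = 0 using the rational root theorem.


Rational root theorem: possible roots are ±p/q where:
  p divides the constant term (11): p ∈ {1, 11}
  q divides the leading coefficient (6): q ∈ {1, 2, 3, 6}

All possible rational roots: -11, -11/2, -11/3, -11/6, -1, -1/2, -1/3, -1/6, 1/6, 1/3, 1/2, 1, 11/6, 11/3, 11/2, 11

-11, -11/2, -11/3, -11/6, -1, -1/2, -1/3, -1/6, 1/6, 1/3, 1/2, 1, 11/6, 11/3, 11/2, 11


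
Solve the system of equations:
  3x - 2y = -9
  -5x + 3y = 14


Using Cramer's rule:
Determinant D = (3)(3) - (-5)(-2) = 9 - 10 = -1
Dx = (-9)(3) - (14)(-2) = -27 + 28 = 1
Dy = (3)(14) - (-5)(-9) = 42 - 45 = -3
x = Dx/D = 1/-1 = -1
y = Dy/D = -3/-1 = 3

x = -1, y = 3


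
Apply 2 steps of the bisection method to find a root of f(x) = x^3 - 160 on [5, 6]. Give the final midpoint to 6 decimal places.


f(x) = x^3 - 160
f(5) = -35 < 0
f(6) = 56 > 0

Step 1: midpoint = (5.000000 + 6.000000)/2 = 5.500000
  f(5.500000) = 6.375000
  f(mid) > 0, so root is in [5.000000, 5.500000]

Step 2: midpoint = (5.000000 + 5.500000)/2 = 5.250000
  f(5.250000) = -15.296875
  f(mid) < 0, so root is in [5.250000, 5.500000]

midpoint = 5.250000


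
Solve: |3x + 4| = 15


An absolute value equation |expr| = 15 gives two cases:
Case 1: 3x + 4 = 15
  3x = 11, so x = 11/3
Case 2: 3x + 4 = -15
  3x = -19, so x = -19/3

x = -19/3, x = 11/3


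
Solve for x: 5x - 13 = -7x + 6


Starting with: 5x - 13 = -7x + 6
Move all x terms to left: (5 + 7)x = 6 + 13
Simplify: 12x = 19
Divide both sides by 12: x = 19/12

x = 19/12


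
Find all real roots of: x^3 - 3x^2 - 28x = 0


The constant term is 0, so x = 0 is a root. Factor out x:
  x(x^2 - 3x - 28) = 0
Solve the quadratic x^2 - 3x - 28 = 0: discriminant = (-3)^2 - 4(1)(-28) = 9 + 112 = 121.
sqrt(121) = 11, so x = (3 ± 11)/2: x = 7 or x = -4.

x = -4, x = 0, x = 7


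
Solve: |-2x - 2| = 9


An absolute value equation |expr| = 9 gives two cases:
Case 1: -2x - 2 = 9
  -2x = 11, so x = -11/2
Case 2: -2x - 2 = -9
  -2x = -7, so x = 7/2

x = -11/2, x = 7/2


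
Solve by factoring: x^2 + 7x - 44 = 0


We need two numbers that multiply to -44 and add to 7.
Those numbers are 11 and -4 (since 11 * (-4) = -44 and 11 + (-4) = 7).
So x^2 + 7x - 44 = (x + 11)(x - 4) = 0
Setting each factor to zero: x = -11 or x = 4

x = -11, x = 4


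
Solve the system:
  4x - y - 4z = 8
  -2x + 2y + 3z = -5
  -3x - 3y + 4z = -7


Using Cramer's rule. Expand each determinant along the first row.
D  = 4*[2*4 - 3*(-3)] - (-1)*[(-2)*4 - 3*(-3)] + (-4)*[(-2)*(-3) - 2*(-3)]
  = 4*(17) - (-1)*(1) + (-4)*(12) = 21
Dx = 8*[2*4 - 3*(-3)] - (-1)*[(-5)*4 - 3*(-7)] + (-4)*[(-5)*(-3) - 2*(-7)]
  = 8*(17) - (-1)*(1) + (-4)*(29) = 21
Dy = 4*[(-5)*4 - 3*(-7)] - 8*[(-2)*4 - 3*(-3)] + (-4)*[(-2)*(-7) - (-5)*(-3)]
  = 4*(1) - 8*(1) + (-4)*(-1) = 0
Dz = 4*[2*(-7) - (-5)*(-3)] - (-1)*[(-2)*(-7) - (-5)*(-3)] + 8*[(-2)*(-3) - 2*(-3)]
  = 4*(-29) - (-1)*(-1) + 8*(12) = -21
x = Dx/D = 21/21 = 1, y = Dy/D = 0/21 = 0, z = Dz/D = -21/21 = -1
Check eq1: (4)(1) + (-1)(0) + (-4)(-1) = 8 = 8 ✓
Check eq2: (-2)(1) + (2)(0) + (3)(-1) = -5 = -5 ✓
Check eq3: (-3)(1) + (-3)(0) + (4)(-1) = -7 = -7 ✓

x = 1, y = 0, z = -1


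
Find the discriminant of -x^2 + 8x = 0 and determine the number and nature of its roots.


For ax^2 + bx + c = 0, discriminant D = b^2 - 4ac
Here a = -1, b = 8, c = 0
D = (8)^2 - 4(-1)(0) = 64 - 0 = 64

D = 64 > 0 and is a perfect square (sqrt = 8)
The equation has 2 distinct real rational roots.

Discriminant = 64, 2 distinct real rational roots


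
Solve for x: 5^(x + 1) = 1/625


Express both sides with the same base.
1/625 = 5^(-4)
Since the bases match, equate exponents: x + 1 = -4
So x = -4 - (1) = -5

x = -5


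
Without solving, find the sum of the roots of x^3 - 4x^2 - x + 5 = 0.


By Vieta's formulas for x^3 + bx^2 + cx + d = 0:
  r1 + r2 + r3 = -b/a = 4
  r1*r2 + r1*r3 + r2*r3 = c/a = -1
  r1*r2*r3 = -d/a = -5


Sum = 4


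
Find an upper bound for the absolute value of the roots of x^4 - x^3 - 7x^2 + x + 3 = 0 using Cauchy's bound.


Cauchy's bound: all roots r satisfy |r| <= 1 + max(|a_i/a_n|) for i = 0,...,n-1
where a_n is the leading coefficient.

Coefficients: [1, -1, -7, 1, 3]
Leading coefficient a_n = 1
Ratios |a_i/a_n|: 1, 7, 1, 3
Maximum ratio: 7
Cauchy's bound: |r| <= 1 + 7 = 8

Upper bound = 8


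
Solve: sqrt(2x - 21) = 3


Square both sides: 2x - 21 = 3^2 = 9
2x = 9 + 21 = 30
x = 15
Check: sqrt(2*15 - 21) = sqrt(9) = 3 ✓

x = 15


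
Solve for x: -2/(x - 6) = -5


Multiply both sides by (x - 6): -2 = -5(x - 6)
Distribute: -2 = -5x + 30
-5x = -2 - 30 = -32
x = 32/5

x = 32/5


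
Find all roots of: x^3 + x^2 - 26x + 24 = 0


Let p(x) = x^3 + x^2 - 26x + 24. By the rational root theorem (leading coefficient 1), any rational root is an integer divisor of 24: try ±1, ±2, ... in turn.
Test x = 1: value = 0 ✓, so (x - 1) is a factor.
Synthetic division by (x - 1): bring down 1; 1(1) + 1 = 2; 2(1) - 26 = -24; (-24)(1) + 24 = 0 → quotient x^2 + 2x - 24, remainder 0.
Solve the quadratic x^2 + 2x - 24 = 0: discriminant = 2^2 - 4(1)(-24) = 4 + 96 = 100.
sqrt(100) = 10, so x = (-2 ± 10)/2: x = 4 or x = -6.
Collecting all roots found:

x = -6, x = 1, x = 4


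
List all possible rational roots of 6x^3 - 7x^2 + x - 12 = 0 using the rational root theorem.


Rational root theorem: possible roots are ±p/q where:
  p divides the constant term (-12): p ∈ {1, 2, 3, 4, 6, 12}
  q divides the leading coefficient (6): q ∈ {1, 2, 3, 6}

All possible rational roots: -12, -6, -4, -3, -2, -3/2, -4/3, -1, -2/3, -1/2, -1/3, -1/6, 1/6, 1/3, 1/2, 2/3, 1, 4/3, 3/2, 2, 3, 4, 6, 12

-12, -6, -4, -3, -2, -3/2, -4/3, -1, -2/3, -1/2, -1/3, -1/6, 1/6, 1/3, 1/2, 2/3, 1, 4/3, 3/2, 2, 3, 4, 6, 12


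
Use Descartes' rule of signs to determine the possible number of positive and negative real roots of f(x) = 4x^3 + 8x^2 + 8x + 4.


Descartes' rule of signs:

For positive roots, count sign changes in f(x) = 4x^3 + 8x^2 + 8x + 4:
Signs of coefficients: +, +, +, +
Number of sign changes: 0
Possible positive real roots: 0

For negative roots, examine f(-x) = -4x^3 + 8x^2 - 8x + 4:
Signs of coefficients: -, +, -, +
Number of sign changes: 3
Possible negative real roots: 3, 1

Positive roots: 0; Negative roots: 3 or 1


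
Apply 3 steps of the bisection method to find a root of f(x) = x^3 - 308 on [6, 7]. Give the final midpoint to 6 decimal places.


f(x) = x^3 - 308
f(6) = -92 < 0
f(7) = 35 > 0

Step 1: midpoint = (6.000000 + 7.000000)/2 = 6.500000
  f(6.500000) = -33.375000
  f(mid) < 0, so root is in [6.500000, 7.000000]

Step 2: midpoint = (6.500000 + 7.000000)/2 = 6.750000
  f(6.750000) = -0.453125
  f(mid) < 0, so root is in [6.750000, 7.000000]

Step 3: midpoint = (6.750000 + 7.000000)/2 = 6.875000
  f(6.875000) = 16.951172
  f(mid) > 0, so root is in [6.750000, 6.875000]

midpoint = 6.875000


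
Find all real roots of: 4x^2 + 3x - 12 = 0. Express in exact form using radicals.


Using the quadratic formula: x = (-b ± sqrt(b^2 - 4ac)) / (2a)
Here a = 4, b = 3, c = -12
Discriminant = b^2 - 4ac = 3^2 - 4(4)(-12) = 9 + 192 = 201
Since discriminant = 201 > 0, there are two real roots.
x = (-3 ± sqrt(201)) / 8
Numerically: x ≈ 1.3972 or x ≈ -2.1472

x = (-3 + sqrt(201)) / 8 or x = (-3 - sqrt(201)) / 8


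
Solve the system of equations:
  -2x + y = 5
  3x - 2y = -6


Using Cramer's rule:
Determinant D = (-2)(-2) - (3)(1) = 4 - 3 = 1
Dx = (5)(-2) - (-6)(1) = -10 + 6 = -4
Dy = (-2)(-6) - (3)(5) = 12 - 15 = -3
x = Dx/D = -4/1 = -4
y = Dy/D = -3/1 = -3

x = -4, y = -3


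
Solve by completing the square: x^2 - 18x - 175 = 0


Start: x^2 - 18x - 175 = 0
Move constant: x^2 - 18x = 175
Half of -18 is -9, squared is 81
Add 81 to both sides: x^2 - 18x + 81 = 256
(x - 9)^2 = 256
x - 9 = ±16
x = 9 + 16 = 25 or x = 9 - 16 = -7

x = -7, x = 25


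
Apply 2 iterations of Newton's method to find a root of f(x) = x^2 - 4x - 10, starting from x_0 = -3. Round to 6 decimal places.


Newton's method: x_(n+1) = x_n - f(x_n)/f'(x_n)
f(x) = x^2 - 4x - 10
f'(x) = 2x - 4

Iteration 1:
  f(-3.000000) = 11.000000
  f'(-3.000000) = -10.000000
  x_1 = -3.000000 - (11.000000)/(-10.000000) = -1.900000

Iteration 2:
  f(-1.900000) = 1.210000
  f'(-1.900000) = -7.800000
  x_2 = -1.900000 - (1.210000)/(-7.800000) = -1.744872

x_2 = -1.744872


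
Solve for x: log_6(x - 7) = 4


Convert to exponential form: x - 7 = 6^4 = 1296
x = 1296 + 7 = 1303
Check: log_6(1303 - 7) = log_6(1296) = log_6(1296) = 4 ✓

x = 1303


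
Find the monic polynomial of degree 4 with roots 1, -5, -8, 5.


A monic polynomial with roots 1, -5, -8, 5 is:
p(x) = (x - 1)(x + 5)(x + 8)(x - 5)
After multiplying by (x - 1): x - 1
After multiplying by (x + 5): x^2 + 4x - 5
After multiplying by (x + 8): x^3 + 12x^2 + 27x - 40
After multiplying by (x - 5): x^4 + 7x^3 - 33x^2 - 175x + 200

x^4 + 7x^3 - 33x^2 - 175x + 200


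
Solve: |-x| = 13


An absolute value equation |expr| = 13 gives two cases:
Case 1: -x = 13
  -x = 13, so x = -13
Case 2: -x = -13
  -x = -13, so x = 13

x = -13, x = 13


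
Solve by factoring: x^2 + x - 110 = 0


We need two numbers that multiply to -110 and add to 1.
Those numbers are 11 and -10 (since 11 * (-10) = -110 and 11 + (-10) = 1).
So x^2 + x - 110 = (x + 11)(x - 10) = 0
Setting each factor to zero: x = -11 or x = 10

x = -11, x = 10


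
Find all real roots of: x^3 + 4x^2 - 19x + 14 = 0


Let p(x) = x^3 + 4x^2 - 19x + 14. By the rational root theorem (leading coefficient 1), any rational root is an integer divisor of 14: try ±1, ±2, ... in turn.
Test x = 1: value = 0 ✓, so (x - 1) is a factor.
Synthetic division by (x - 1): bring down 1; 1(1) + 4 = 5; 5(1) - 19 = -14; (-14)(1) + 14 = 0 → quotient x^2 + 5x - 14, remainder 0.
Solve the quadratic x^2 + 5x - 14 = 0: discriminant = 5^2 - 4(1)(-14) = 25 + 56 = 81.
sqrt(81) = 9, so x = (-5 ± 9)/2: x = 2 or x = -7.

x = -7, x = 1, x = 2


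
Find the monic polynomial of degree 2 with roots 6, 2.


A monic polynomial with roots 6, 2 is:
p(x) = (x - 6)(x - 2)
After multiplying by (x - 6): x - 6
After multiplying by (x - 2): x^2 - 8x + 12

x^2 - 8x + 12


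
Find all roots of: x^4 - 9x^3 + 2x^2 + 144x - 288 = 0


Let p(x) = x^4 - 9x^3 + 2x^2 + 144x - 288. By the rational root theorem (leading coefficient 1), any rational root is an integer divisor of 288: try ±1, ±2, ... in turn.
Test x = 1: value = -150 ≠ 0.
Test x = -1: value = -420 ≠ 0.
Test x = 2: value = -48 ≠ 0.
Test x = -2: value = -480 ≠ 0.
Test x = 3: value = 0 ✓, so (x - 3) is a factor.
Synthetic division by (x - 3): bring down 1; 1(3) - 9 = -6; (-6)(3) + 2 = -16; (-16)(3) + 144 = 96; 96(3) - 288 = 0 → quotient x^3 - 6x^2 - 16x + 96, remainder 0.
Continue with the quotient x^3 - 6x^2 - 16x + 96 (candidates must divide 96; re-test x = 3 first in case it repeats).
Test x = 3: value = 21 ≠ 0.
Test x = -3: value = 63 ≠ 0.
Test x = 4: value = 0 ✓, so (x - 4) is a factor.
Synthetic division by (x - 4): bring down 1; 1(4) - 6 = -2; (-2)(4) - 16 = -24; (-24)(4) + 96 = 0 → quotient x^2 - 2x - 24, remainder 0.
Solve the quadratic x^2 - 2x - 24 = 0: discriminant = (-2)^2 - 4(1)(-24) = 4 + 96 = 100.
sqrt(100) = 10, so x = (2 ± 10)/2: x = 6 or x = -4.
Collecting all roots found:

x = -4, x = 3, x = 4, x = 6


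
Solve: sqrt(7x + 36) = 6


Square both sides: 7x + 36 = 6^2 = 36
7x = 36 - 36 = 0
x = 0
Check: sqrt(7*0 + 36) = sqrt(36) = 6 ✓

x = 0


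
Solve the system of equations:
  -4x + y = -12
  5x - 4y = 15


Using Cramer's rule:
Determinant D = (-4)(-4) - (5)(1) = 16 - 5 = 11
Dx = (-12)(-4) - (15)(1) = 48 - 15 = 33
Dy = (-4)(15) - (5)(-12) = -60 + 60 = 0
x = Dx/D = 33/11 = 3
y = Dy/D = 0/11 = 0

x = 3, y = 0


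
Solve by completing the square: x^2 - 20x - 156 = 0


Start: x^2 - 20x - 156 = 0
Move constant: x^2 - 20x = 156
Half of -20 is -10, squared is 100
Add 100 to both sides: x^2 - 20x + 100 = 256
(x - 10)^2 = 256
x - 10 = ±16
x = 10 + 16 = 26 or x = 10 - 16 = -6

x = -6, x = 26


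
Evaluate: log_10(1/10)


We need the exponent such that 10^? = 1/10
10^(-1) = 1/10^1 = 1/10
Therefore log_10(1/10) = -1

-1


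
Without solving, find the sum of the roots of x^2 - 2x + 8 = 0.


By Vieta's formulas for ax^2 + bx + c = 0:
  Sum of roots = -b/a
  Product of roots = c/a

Here a = 1, b = -2, c = 8
Sum = -(-2)/1 = 2
Product = 8/1 = 8

Sum = 2


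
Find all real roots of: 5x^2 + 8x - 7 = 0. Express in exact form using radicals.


Using the quadratic formula: x = (-b ± sqrt(b^2 - 4ac)) / (2a)
Here a = 5, b = 8, c = -7
Discriminant = b^2 - 4ac = 8^2 - 4(5)(-7) = 64 + 140 = 204
Since discriminant = 204 > 0, there are two real roots.
x = (-8 ± 2*sqrt(51)) / 10
Simplifying: x = (-4 ± sqrt(51)) / 5
Numerically: x ≈ 0.6283 or x ≈ -2.2283

x = (-4 + sqrt(51)) / 5 or x = (-4 - sqrt(51)) / 5


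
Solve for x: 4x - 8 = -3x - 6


Starting with: 4x - 8 = -3x - 6
Move all x terms to left: (4 + 3)x = -6 + 8
Simplify: 7x = 2
Divide both sides by 7: x = 2/7

x = 2/7


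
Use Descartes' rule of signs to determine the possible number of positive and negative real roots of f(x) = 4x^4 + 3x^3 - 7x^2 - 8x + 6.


Descartes' rule of signs:

For positive roots, count sign changes in f(x) = 4x^4 + 3x^3 - 7x^2 - 8x + 6:
Signs of coefficients: +, +, -, -, +
Number of sign changes: 2
Possible positive real roots: 2, 0

For negative roots, examine f(-x) = 4x^4 - 3x^3 - 7x^2 + 8x + 6:
Signs of coefficients: +, -, -, +, +
Number of sign changes: 2
Possible negative real roots: 2, 0

Positive roots: 2 or 0; Negative roots: 2 or 0


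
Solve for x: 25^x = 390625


Express both sides with the same base.
390625 = 25^4
Since the bases match: x = 4

x = 4


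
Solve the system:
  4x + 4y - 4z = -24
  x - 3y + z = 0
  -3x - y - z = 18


Using Cramer's rule. Expand each determinant along the first row.
D  = 4*[(-3)*(-1) - 1*(-1)] - 4*[1*(-1) - 1*(-3)] + (-4)*[1*(-1) - (-3)*(-3)]
  = 4*(4) - 4*(2) + (-4)*(-10) = 48
Dx = (-24)*[(-3)*(-1) - 1*(-1)] - 4*[0*(-1) - 1*18] + (-4)*[0*(-1) - (-3)*18]
  = (-24)*(4) - 4*(-18) + (-4)*(54) = -240
Dy = 4*[0*(-1) - 1*18] - (-24)*[1*(-1) - 1*(-3)] + (-4)*[1*18 - 0*(-3)]
  = 4*(-18) - (-24)*(2) + (-4)*(18) = -96
Dz = 4*[(-3)*18 - 0*(-1)] - 4*[1*18 - 0*(-3)] + (-24)*[1*(-1) - (-3)*(-3)]
  = 4*(-54) - 4*(18) + (-24)*(-10) = -48
x = Dx/D = -240/48 = -5, y = Dy/D = -96/48 = -2, z = Dz/D = -48/48 = -1
Check eq1: (4)(-5) + (4)(-2) + (-4)(-1) = -24 = -24 ✓
Check eq2: (1)(-5) + (-3)(-2) + (1)(-1) = 0 = 0 ✓
Check eq3: (-3)(-5) + (-1)(-2) + (-1)(-1) = 18 = 18 ✓

x = -5, y = -2, z = -1


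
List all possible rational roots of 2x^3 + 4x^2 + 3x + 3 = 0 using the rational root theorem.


Rational root theorem: possible roots are ±p/q where:
  p divides the constant term (3): p ∈ {1, 3}
  q divides the leading coefficient (2): q ∈ {1, 2}

All possible rational roots: -3, -3/2, -1, -1/2, 1/2, 1, 3/2, 3

-3, -3/2, -1, -1/2, 1/2, 1, 3/2, 3


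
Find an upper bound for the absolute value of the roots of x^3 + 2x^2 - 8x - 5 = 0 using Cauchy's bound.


Cauchy's bound: all roots r satisfy |r| <= 1 + max(|a_i/a_n|) for i = 0,...,n-1
where a_n is the leading coefficient.

Coefficients: [1, 2, -8, -5]
Leading coefficient a_n = 1
Ratios |a_i/a_n|: 2, 8, 5
Maximum ratio: 8
Cauchy's bound: |r| <= 1 + 8 = 9

Upper bound = 9


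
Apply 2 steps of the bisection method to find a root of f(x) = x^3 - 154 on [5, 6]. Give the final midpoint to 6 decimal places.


f(x) = x^3 - 154
f(5) = -29 < 0
f(6) = 62 > 0

Step 1: midpoint = (5.000000 + 6.000000)/2 = 5.500000
  f(5.500000) = 12.375000
  f(mid) > 0, so root is in [5.000000, 5.500000]

Step 2: midpoint = (5.000000 + 5.500000)/2 = 5.250000
  f(5.250000) = -9.296875
  f(mid) < 0, so root is in [5.250000, 5.500000]

midpoint = 5.250000


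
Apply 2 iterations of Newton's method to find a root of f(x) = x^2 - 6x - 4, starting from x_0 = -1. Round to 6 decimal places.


Newton's method: x_(n+1) = x_n - f(x_n)/f'(x_n)
f(x) = x^2 - 6x - 4
f'(x) = 2x - 6

Iteration 1:
  f(-1.000000) = 3.000000
  f'(-1.000000) = -8.000000
  x_1 = -1.000000 - (3.000000)/(-8.000000) = -0.625000

Iteration 2:
  f(-0.625000) = 0.140625
  f'(-0.625000) = -7.250000
  x_2 = -0.625000 - (0.140625)/(-7.250000) = -0.605603

x_2 = -0.605603


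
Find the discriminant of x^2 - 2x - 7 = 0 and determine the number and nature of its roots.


For ax^2 + bx + c = 0, discriminant D = b^2 - 4ac
Here a = 1, b = -2, c = -7
D = (-2)^2 - 4(1)(-7) = 4 + 28 = 32

D = 32 > 0 but not a perfect square
The equation has 2 distinct real irrational roots.

Discriminant = 32, 2 distinct real irrational roots


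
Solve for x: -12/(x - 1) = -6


Multiply both sides by (x - 1): -12 = -6(x - 1)
Distribute: -12 = -6x + 6
-6x = -12 - 6 = -18
x = 3

x = 3
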